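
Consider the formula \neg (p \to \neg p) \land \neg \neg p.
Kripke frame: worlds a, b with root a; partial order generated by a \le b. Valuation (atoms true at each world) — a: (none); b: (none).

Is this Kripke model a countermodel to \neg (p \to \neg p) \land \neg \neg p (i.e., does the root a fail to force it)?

Yes

a \nVdash \neg (p \to \neg p) \land \neg \neg p since a fails \neg (p \to \neg p).
So the root a does not force \neg (p \to \neg p) \land \neg \neg p; the model is a countermodel.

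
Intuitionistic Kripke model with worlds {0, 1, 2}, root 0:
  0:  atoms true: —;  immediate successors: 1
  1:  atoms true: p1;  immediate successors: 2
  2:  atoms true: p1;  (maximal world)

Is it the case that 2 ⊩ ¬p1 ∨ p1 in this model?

Yes

2 ⊩ ¬p1 ∨ p1 via the disjunct p1.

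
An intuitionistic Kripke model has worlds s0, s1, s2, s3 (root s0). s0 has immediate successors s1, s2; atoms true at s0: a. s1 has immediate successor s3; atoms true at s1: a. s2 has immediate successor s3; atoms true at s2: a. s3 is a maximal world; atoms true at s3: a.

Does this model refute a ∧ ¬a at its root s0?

s0 ⊮ a ∧ ¬a since s0 fails ¬a.
So the root s0 does not force a ∧ ¬a; the model is a countermodel.

Yes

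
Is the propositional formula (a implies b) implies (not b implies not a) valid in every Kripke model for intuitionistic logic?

Yes

This is the forward direction of contraposition, which is intuitionistically derivable.
Assume a implies b and not b. If a held then b would follow, contradicting not b; so not a.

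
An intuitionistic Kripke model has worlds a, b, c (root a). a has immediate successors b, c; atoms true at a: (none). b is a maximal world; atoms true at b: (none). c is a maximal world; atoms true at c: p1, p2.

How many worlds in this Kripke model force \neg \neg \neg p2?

a: does not force it — a \nVdash \neg \neg \neg p2 since c is accessible from a and c \Vdash \neg \neg p2.
b: forces it.
c: does not force it — c \nVdash \neg \neg \neg p2 since c is accessible from c and c \Vdash \neg \neg p2.
Worlds forcing the formula: {b}.

1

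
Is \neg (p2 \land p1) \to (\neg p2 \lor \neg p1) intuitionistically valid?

This is the constructively invalid direction of De Morgan's law for conjunction, which is not intuitionistically valid.
A Kripke countermodel: worlds u, v, w; order generated by u \le v, u \le w; atoms true at each world — u:{}; v:{p2}; w:{p1}.
u \nVdash \neg (p2 \land p1) \to (\neg p2 \lor \neg p1): already at u itself, u \Vdash \neg (p2 \land p1) but u \nVdash \neg p2 \lor \neg p1.
u \nVdash \neg p2 \lor \neg p1: neither disjunct is forced at u.
u \nVdash \neg p2 since v is accessible from u and v \Vdash p2.
So the root u does not force the formula.

No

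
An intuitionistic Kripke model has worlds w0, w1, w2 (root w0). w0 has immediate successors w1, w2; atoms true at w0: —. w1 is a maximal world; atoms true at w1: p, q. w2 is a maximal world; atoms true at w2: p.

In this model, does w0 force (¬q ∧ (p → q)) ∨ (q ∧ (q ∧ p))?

No

w0 ⊮ (¬q ∧ (p → q)) ∨ (q ∧ (q ∧ p)): neither disjunct is forced at w0.
w0 ⊮ ¬q ∧ (p → q) since w0 fails ¬q.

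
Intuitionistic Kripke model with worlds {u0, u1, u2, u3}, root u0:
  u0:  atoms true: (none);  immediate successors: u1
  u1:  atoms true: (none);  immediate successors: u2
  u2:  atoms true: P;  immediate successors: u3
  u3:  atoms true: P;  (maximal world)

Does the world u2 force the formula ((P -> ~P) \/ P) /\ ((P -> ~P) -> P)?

u2 ||- ((P -> ~P) \/ P) /\ ((P -> ~P) -> P) since u2 forces both conjuncts.

Yes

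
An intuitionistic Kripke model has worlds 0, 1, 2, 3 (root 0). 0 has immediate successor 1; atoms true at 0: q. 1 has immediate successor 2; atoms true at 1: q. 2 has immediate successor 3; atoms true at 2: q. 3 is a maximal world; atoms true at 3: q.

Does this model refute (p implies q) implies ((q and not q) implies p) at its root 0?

No

0 forces (p implies q) implies ((q and not q) implies p): every world accessible from 0 that forces p implies q (namely 0, 1, 2, 3) also forces (q and not q) implies p.
So the root 0 forces (p implies q) implies ((q and not q) implies p); the model is not a countermodel.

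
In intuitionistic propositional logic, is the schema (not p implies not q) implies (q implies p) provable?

This is the converse of contraposition, which is not intuitionistically valid.
A Kripke countermodel: worlds a, b; order generated by a <= b; atoms true at each world — a:{q}; b:{p,q}.
a does not force (not p implies not q) implies (q implies p): already at a itself, a forces not p implies not q but a does not force q implies p.
a does not force q implies p: already at a itself, a forces q but a does not force p.
a lacks atom p, so a does not force p.
So the root a does not force the formula.

No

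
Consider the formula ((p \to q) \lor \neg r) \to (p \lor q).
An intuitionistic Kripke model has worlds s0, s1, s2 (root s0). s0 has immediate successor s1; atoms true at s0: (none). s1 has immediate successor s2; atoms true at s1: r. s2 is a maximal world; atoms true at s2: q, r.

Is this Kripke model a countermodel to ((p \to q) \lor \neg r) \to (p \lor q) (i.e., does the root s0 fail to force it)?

s0 \nVdash ((p \to q) \lor \neg r) \to (p \lor q): already at s0 itself, s0 \Vdash (p \to q) \lor \neg r but s0 \nVdash p \lor q.
s0 \nVdash p \lor q: neither disjunct is forced at s0.
s0 lacks atom p, so s0 \nVdash p.
So the root s0 does not force ((p \to q) \lor \neg r) \to (p \lor q); the model is a countermodel.

Yes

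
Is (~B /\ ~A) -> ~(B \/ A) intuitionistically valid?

This is a constructively valid De Morgan direction (conjunction of negations to negated disjunction), which is intuitionistically derivable.
If both ~B and ~A hold at a world, no accessible world forces B or forces A, so none forces B \/ A.

Yes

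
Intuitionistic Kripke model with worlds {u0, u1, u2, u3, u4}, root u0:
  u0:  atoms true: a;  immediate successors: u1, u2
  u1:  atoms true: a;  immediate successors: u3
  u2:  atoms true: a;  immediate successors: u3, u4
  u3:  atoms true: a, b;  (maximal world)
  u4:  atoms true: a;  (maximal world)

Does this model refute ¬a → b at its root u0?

No

u0 ⊩ ¬a → b vacuously: no world accessible from u0 forces the antecedent ¬a.
So the root u0 forces ¬a → b; the model is not a countermodel.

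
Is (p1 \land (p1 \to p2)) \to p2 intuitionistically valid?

Yes

This is modus ponens in implicational form, which is intuitionistically derivable.
If a world forces p1 and p1 \to p2, then applying the implication at that world (which is accessible from itself) gives p2.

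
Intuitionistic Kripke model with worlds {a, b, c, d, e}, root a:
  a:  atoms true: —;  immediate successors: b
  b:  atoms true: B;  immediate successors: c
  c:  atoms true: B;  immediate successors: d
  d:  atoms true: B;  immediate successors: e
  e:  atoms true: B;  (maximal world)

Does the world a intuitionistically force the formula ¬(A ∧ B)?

Yes

a ⊩ ¬(A ∧ B): no world accessible from a forces A ∧ B.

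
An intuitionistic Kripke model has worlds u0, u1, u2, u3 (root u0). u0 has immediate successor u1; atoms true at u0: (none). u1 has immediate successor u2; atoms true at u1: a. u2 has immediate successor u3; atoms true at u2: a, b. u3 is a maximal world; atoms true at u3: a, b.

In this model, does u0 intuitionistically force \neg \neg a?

u0 \Vdash \neg \neg a: no world accessible from u0 forces \neg a.

Yes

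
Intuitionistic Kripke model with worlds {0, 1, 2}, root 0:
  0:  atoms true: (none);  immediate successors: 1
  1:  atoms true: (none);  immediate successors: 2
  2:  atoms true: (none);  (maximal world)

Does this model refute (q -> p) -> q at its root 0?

0 ||-/- (q -> p) -> q: already at 0 itself, 0 ||- q -> p but 0 ||-/- q.
0 lacks atom q, so 0 ||-/- q.
So the root 0 does not force (q -> p) -> q; the model is a countermodel.

Yes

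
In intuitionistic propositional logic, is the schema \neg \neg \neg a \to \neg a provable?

Yes

This is triple-negation reduction, which is intuitionistically derivable.
Assume \neg \neg \neg a and suppose a. Then \neg \neg a (double-negation introduction), contradicting \neg \neg \neg a. So \neg a.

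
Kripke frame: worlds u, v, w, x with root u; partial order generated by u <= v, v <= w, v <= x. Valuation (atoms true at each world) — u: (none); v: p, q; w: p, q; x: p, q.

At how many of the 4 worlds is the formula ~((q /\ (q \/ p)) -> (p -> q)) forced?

0

u: does not force it — u ||-/- ~((q /\ (q \/ p)) -> (p -> q)) since u is accessible from u and u ||- (q /\ (q \/ p)) -> (p -> q).
v: does not force it — v ||-/- ~((q /\ (q \/ p)) -> (p -> q)) since v is accessible from v and v ||- (q /\ (q \/ p)) -> (p -> q).
w: does not force it.
x: does not force it.
Worlds forcing the formula: { }.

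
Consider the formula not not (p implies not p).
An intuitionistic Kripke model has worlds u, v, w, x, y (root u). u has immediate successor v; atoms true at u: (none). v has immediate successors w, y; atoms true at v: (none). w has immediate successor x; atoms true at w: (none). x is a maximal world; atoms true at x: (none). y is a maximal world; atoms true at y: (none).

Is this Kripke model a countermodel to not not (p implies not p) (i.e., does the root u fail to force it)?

u forces not not (p implies not p): no world accessible from u forces not (p implies not p).
So the root u forces not not (p implies not p); the model is not a countermodel.

No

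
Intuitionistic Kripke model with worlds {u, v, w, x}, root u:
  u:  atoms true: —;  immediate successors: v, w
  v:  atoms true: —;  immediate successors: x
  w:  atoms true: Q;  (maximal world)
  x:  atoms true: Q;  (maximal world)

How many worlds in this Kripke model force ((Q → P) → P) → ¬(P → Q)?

0

u: does not force it — u ⊮ ((Q → P) → P) → ¬(P → Q): already at u itself, u ⊩ (Q → P) → P but u ⊮ ¬(P → Q).
v: does not force it — v ⊮ ((Q → P) → P) → ¬(P → Q): already at v itself, v ⊩ (Q → P) → P but v ⊮ ¬(P → Q).
w: does not force it — w ⊮ ((Q → P) → P) → ¬(P → Q): already at w itself, w ⊩ (Q → P) → P but w ⊮ ¬(P → Q).
x: does not force it.
Worlds forcing the formula: { }.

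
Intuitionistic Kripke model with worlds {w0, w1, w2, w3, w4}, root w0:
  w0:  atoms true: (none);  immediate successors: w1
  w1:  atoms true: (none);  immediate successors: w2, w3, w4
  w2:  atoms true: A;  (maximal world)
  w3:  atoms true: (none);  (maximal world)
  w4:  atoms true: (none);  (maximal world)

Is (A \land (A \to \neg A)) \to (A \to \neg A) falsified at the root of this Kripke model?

w0 \Vdash (A \land (A \to \neg A)) \to (A \to \neg A) vacuously: no world accessible from w0 forces the antecedent A \land (A \to \neg A).
So the root w0 forces (A \land (A \to \neg A)) \to (A \to \neg A); the model is not a countermodel.

No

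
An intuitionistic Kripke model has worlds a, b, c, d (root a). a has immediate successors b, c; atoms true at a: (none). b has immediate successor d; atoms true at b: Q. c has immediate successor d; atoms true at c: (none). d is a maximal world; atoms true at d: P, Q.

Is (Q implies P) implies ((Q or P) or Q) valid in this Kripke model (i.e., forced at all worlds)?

No

Not every world: a does not force (Q implies P) implies ((Q or P) or Q).
a does not force (Q implies P) implies ((Q or P) or Q): at the accessible world c, c forces Q implies P but c does not force (Q or P) or Q.
c does not force (Q or P) or Q: neither disjunct is forced at c.
c does not force Q or P: neither disjunct is forced at c.
c lacks atom Q, so c does not force Q.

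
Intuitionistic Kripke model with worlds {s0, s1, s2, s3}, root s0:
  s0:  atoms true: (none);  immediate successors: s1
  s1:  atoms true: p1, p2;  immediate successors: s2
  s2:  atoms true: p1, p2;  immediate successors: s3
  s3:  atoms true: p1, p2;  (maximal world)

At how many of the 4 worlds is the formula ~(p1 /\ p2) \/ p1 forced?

s0: does not force it — s0 ||-/- ~(p1 /\ p2) \/ p1: neither disjunct is forced at s0.
s1: forces it.
s2: forces it.
s3: forces it.
Worlds forcing the formula: {s1, s2, s3}.

3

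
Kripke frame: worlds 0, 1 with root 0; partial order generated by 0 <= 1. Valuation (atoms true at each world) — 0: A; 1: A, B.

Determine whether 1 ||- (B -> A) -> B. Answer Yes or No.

1 ||- (B -> A) -> B: every world accessible from 1 that forces B -> A (namely 1) also forces B.

Yes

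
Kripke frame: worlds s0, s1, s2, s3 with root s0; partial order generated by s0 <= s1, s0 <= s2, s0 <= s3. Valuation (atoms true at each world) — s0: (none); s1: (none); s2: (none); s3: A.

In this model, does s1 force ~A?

s1 ||- ~A: no world accessible from s1 forces A.

Yes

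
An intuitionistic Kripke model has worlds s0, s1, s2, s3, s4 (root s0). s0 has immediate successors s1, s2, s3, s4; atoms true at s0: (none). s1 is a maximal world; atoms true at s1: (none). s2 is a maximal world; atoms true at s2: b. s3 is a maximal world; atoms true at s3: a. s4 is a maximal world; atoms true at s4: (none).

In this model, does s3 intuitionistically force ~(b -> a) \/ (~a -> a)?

Yes

s3 ||- ~(b -> a) \/ (~a -> a) via the disjunct ~a -> a.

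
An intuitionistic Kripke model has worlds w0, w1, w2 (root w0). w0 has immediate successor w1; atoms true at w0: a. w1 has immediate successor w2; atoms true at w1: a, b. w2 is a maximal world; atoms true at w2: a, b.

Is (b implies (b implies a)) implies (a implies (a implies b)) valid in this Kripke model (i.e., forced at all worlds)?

No

Not every world: w0 does not force (b implies (b implies a)) implies (a implies (a implies b)).
w0 does not force (b implies (b implies a)) implies (a implies (a implies b)): already at w0 itself, w0 forces b implies (b implies a) but w0 does not force a implies (a implies b).
w0 does not force a implies (a implies b): already at w0 itself, w0 forces a but w0 does not force a implies b.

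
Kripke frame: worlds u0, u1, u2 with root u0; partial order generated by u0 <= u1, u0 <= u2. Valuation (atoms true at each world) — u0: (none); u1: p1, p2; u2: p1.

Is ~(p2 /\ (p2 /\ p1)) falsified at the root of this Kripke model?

Yes

u0 ||-/- ~(p2 /\ (p2 /\ p1)) since u1 is accessible from u0 and u1 ||- p2 /\ (p2 /\ p1).
u1 ||- p2 /\ (p2 /\ p1) since u1 forces both conjuncts.
So the root u0 does not force ~(p2 /\ (p2 /\ p1)); the model is a countermodel.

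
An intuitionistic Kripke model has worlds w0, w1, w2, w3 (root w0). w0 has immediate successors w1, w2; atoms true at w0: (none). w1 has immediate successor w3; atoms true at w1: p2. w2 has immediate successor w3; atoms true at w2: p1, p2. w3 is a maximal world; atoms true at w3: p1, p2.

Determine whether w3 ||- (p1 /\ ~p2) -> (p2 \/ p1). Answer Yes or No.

w3 ||- (p1 /\ ~p2) -> (p2 \/ p1) vacuously: no world accessible from w3 forces the antecedent p1 /\ ~p2.

Yes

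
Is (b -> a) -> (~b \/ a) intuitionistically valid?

This is the material-implication-as-disjunction principle, which is not intuitionistically valid.
A Kripke countermodel: worlds u, v; order generated by u <= v; atoms true at each world — u:{}; v:{a,b}.
u ||-/- (b -> a) -> (~b \/ a): already at u itself, u ||- b -> a but u ||-/- ~b \/ a.
u ||-/- ~b \/ a: neither disjunct is forced at u.
u ||-/- ~b since v is accessible from u and v ||- b.
So the root u does not force the formula.

No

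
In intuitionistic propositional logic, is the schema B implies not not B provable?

This is double-negation introduction, which is intuitionistically derivable.
If a world forces B then every accessible world forces B (persistence), so none forces not B; hence not not B.

Yes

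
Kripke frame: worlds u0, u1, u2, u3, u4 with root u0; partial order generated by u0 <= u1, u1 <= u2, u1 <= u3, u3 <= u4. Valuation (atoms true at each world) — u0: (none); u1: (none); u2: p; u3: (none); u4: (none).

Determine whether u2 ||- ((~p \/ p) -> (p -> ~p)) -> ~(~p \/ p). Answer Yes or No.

u2 ||- ((~p \/ p) -> (p -> ~p)) -> ~(~p \/ p) vacuously: no world accessible from u2 forces the antecedent (~p \/ p) -> (p -> ~p).

Yes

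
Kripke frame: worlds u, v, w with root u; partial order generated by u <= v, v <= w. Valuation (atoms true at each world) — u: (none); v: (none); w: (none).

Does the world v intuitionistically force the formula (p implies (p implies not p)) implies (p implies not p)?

v forces (p implies (p implies not p)) implies (p implies not p): every world accessible from v that forces p implies (p implies not p) (namely v, w) also forces p implies not p.

Yes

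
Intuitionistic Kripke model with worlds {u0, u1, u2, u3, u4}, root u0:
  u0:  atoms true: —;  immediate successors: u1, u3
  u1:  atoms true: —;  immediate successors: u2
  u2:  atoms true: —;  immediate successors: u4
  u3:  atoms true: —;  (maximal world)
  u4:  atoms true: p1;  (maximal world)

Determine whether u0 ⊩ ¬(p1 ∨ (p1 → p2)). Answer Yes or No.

u0 ⊮ ¬(p1 ∨ (p1 → p2)) since u3 is accessible from u0 and u3 ⊩ p1 ∨ (p1 → p2).
u3 ⊩ p1 ∨ (p1 → p2) via the disjunct p1 → p2.

No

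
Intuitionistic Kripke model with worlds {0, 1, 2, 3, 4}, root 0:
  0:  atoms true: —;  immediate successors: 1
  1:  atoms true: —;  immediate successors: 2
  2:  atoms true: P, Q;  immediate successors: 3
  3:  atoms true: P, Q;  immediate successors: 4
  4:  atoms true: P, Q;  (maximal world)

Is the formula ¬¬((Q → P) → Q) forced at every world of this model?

0 ⊩ ¬¬((Q → P) → Q): no world accessible from 0 forces ¬((Q → P) → Q).
Since the root 0 forces ¬¬((Q → P) → Q) and forcing is persistent (monotone upward), every world forces it.

Yes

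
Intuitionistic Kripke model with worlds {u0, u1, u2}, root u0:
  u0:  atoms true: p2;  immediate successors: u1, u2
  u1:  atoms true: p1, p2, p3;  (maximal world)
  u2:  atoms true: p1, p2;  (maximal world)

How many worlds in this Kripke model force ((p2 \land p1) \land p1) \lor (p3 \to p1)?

3

u0: forces it.
u1: forces it.
u2: forces it.
Worlds forcing the formula: {u0, u1, u2}.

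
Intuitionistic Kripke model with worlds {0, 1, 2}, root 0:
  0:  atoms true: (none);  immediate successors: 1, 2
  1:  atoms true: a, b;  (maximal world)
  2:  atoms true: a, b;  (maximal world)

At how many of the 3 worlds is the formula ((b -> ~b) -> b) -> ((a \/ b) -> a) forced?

0: forces it.
1: forces it.
2: forces it.
Worlds forcing the formula: {0, 1, 2}.

3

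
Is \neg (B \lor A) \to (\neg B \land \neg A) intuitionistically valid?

This is a constructively valid De Morgan direction (negated disjunction to conjunction of negations), which is intuitionistically derivable.
From \neg (B \lor A): if B held then B \lor A would, contradiction — so \neg B; similarly \neg A.

Yes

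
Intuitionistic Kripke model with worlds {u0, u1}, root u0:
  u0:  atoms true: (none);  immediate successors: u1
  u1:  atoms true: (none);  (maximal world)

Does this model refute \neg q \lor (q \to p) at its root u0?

No

u0 \Vdash \neg q \lor (q \to p) via the disjunct \neg q.
So the root u0 forces \neg q \lor (q \to p); the model is not a countermodel.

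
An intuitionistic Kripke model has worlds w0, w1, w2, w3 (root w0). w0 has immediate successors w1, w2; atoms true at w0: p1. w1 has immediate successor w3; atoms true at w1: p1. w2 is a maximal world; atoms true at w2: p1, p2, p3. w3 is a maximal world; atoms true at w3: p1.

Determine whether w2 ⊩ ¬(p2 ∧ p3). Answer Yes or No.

No

w2 ⊮ ¬(p2 ∧ p3) since w2 is accessible from w2 and w2 ⊩ p2 ∧ p3.
w2 ⊩ p2 ∧ p3 since w2 forces both conjuncts.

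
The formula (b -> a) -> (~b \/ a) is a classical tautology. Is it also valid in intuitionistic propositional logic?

No

This is the material-implication-as-disjunction principle, which is not intuitionistically valid.
A Kripke countermodel: worlds 0, 1; order generated by 0 <= 1; atoms true at each world — 0:{}; 1:{a,b}.
0 ||-/- (b -> a) -> (~b \/ a): already at 0 itself, 0 ||- b -> a but 0 ||-/- ~b \/ a.
0 ||-/- ~b \/ a: neither disjunct is forced at 0.
0 ||-/- ~b since 1 is accessible from 0 and 1 ||- b.
So the root 0 does not force the formula.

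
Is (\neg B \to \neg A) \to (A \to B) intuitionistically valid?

No

This is the converse of contraposition, which is not intuitionistically valid.
A Kripke countermodel: worlds 0, 1; order generated by 0 \le 1; atoms true at each world — 0:{A}; 1:{A,B}.
0 \nVdash (\neg B \to \neg A) \to (A \to B): already at 0 itself, 0 \Vdash \neg B \to \neg A but 0 \nVdash A \to B.
0 \nVdash A \to B: already at 0 itself, 0 \Vdash A but 0 \nVdash B.
0 lacks atom B, so 0 \nVdash B.
So the root 0 does not force the formula.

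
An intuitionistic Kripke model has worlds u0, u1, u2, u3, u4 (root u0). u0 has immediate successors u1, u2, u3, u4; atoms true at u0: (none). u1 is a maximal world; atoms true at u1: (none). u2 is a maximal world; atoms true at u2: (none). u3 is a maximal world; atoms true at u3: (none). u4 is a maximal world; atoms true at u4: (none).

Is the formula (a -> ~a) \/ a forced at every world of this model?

u0 ||- (a -> ~a) \/ a via the disjunct a -> ~a.
Since the root u0 forces (a -> ~a) \/ a and forcing is persistent (monotone upward), every world forces it.

Yes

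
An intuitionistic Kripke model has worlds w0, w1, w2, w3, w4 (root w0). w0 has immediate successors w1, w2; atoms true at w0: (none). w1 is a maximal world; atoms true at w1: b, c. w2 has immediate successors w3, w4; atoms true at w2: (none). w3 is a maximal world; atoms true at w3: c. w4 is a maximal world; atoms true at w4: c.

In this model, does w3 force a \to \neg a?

w3 \Vdash a \to \neg a vacuously: no world accessible from w3 forces the antecedent a.

Yes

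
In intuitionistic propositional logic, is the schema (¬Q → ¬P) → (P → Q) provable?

This is the converse of contraposition, which is not intuitionistically valid.
A Kripke countermodel: worlds a, b; order generated by a ≤ b; atoms true at each world — a:{P}; b:{P,Q}.
a ⊮ (¬Q → ¬P) → (P → Q): already at a itself, a ⊩ ¬Q → ¬P but a ⊮ P → Q.
a ⊮ P → Q: already at a itself, a ⊩ P but a ⊮ Q.
a lacks atom Q, so a ⊮ Q.
So the root a does not force the formula.

No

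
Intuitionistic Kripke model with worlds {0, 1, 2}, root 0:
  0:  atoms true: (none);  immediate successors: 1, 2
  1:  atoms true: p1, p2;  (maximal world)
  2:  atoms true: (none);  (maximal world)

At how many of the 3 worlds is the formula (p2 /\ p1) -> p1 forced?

0: forces it.
1: forces it.
2: forces it.
Worlds forcing the formula: {0, 1, 2}.

3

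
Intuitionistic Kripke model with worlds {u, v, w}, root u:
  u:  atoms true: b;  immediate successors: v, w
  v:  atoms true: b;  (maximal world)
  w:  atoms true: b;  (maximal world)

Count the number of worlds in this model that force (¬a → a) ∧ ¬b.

u: does not force it — u ⊮ (¬a → a) ∧ ¬b since u fails ¬a → a.
v: does not force it — v ⊮ (¬a → a) ∧ ¬b since v fails ¬a → a.
w: does not force it.
Worlds forcing the formula: { }.

0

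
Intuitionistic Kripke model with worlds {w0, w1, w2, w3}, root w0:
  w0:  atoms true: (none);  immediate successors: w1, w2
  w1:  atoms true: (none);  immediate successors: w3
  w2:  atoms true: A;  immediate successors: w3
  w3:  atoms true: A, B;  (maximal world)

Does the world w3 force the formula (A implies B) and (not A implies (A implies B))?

w3 forces (A implies B) and (not A implies (A implies B)) since w3 forces both conjuncts.

Yes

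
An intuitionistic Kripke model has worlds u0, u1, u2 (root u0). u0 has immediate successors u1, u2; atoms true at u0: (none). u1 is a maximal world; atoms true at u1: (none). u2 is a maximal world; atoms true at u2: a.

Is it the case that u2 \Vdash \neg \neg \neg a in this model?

u2 \nVdash \neg \neg \neg a since u2 is accessible from u2 and u2 \Vdash \neg \neg a.
u2 \Vdash \neg \neg a: no world accessible from u2 forces \neg a.

No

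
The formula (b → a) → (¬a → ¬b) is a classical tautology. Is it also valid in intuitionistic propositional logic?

Yes

This is the forward direction of contraposition, which is intuitionistically derivable.
Assume b → a and ¬a. If b held then a would follow, contradicting ¬a; so ¬b.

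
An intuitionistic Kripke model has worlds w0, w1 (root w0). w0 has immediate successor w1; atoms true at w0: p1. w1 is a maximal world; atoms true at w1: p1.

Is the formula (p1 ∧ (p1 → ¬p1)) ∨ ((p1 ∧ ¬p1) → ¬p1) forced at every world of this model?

w0 ⊩ (p1 ∧ (p1 → ¬p1)) ∨ ((p1 ∧ ¬p1) → ¬p1) via the disjunct (p1 ∧ ¬p1) → ¬p1.
Since the root w0 forces (p1 ∧ (p1 → ¬p1)) ∨ ((p1 ∧ ¬p1) → ¬p1) and forcing is persistent (monotone upward), every world forces it.

Yes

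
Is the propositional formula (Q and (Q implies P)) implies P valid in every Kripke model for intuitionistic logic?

This is modus ponens in implicational form, which is intuitionistically derivable.
If a world forces Q and Q implies P, then applying the implication at that world (which is accessible from itself) gives P.

Yes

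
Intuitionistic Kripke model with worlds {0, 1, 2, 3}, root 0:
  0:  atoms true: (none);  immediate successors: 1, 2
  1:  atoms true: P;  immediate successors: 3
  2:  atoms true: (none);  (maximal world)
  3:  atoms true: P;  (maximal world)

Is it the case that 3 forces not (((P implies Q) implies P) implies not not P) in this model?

3 does not force not (((P implies Q) implies P) implies not not P) since 3 is accessible from 3 and 3 forces ((P implies Q) implies P) implies not not P.
3 forces ((P implies Q) implies P) implies not not P: every world accessible from 3 that forces (P implies Q) implies P (namely 3) also forces not not P.

No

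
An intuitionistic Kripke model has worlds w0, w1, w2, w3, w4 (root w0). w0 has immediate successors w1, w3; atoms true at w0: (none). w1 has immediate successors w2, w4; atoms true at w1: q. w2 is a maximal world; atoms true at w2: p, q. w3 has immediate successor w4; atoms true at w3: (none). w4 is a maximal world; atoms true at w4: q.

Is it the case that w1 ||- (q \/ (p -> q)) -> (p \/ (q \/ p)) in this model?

w1 ||- (q \/ (p -> q)) -> (p \/ (q \/ p)): every world accessible from w1 that forces q \/ (p -> q) (namely w1, w2, w4) also forces p \/ (q \/ p).

Yes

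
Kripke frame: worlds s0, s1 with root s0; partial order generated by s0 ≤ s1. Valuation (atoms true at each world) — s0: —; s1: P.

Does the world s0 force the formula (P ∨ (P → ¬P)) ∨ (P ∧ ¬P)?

s0 ⊮ (P ∨ (P → ¬P)) ∨ (P ∧ ¬P): neither disjunct is forced at s0.
s0 ⊮ P ∨ (P → ¬P): neither disjunct is forced at s0.
s0 lacks atom P, so s0 ⊮ P.

No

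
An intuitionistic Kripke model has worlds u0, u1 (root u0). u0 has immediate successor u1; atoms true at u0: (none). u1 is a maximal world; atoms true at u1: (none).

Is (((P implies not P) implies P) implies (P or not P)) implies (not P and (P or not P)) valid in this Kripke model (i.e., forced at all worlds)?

Yes

u0 forces (((P implies not P) implies P) implies (P or not P)) implies (not P and (P or not P)): every world accessible from u0 that forces ((P implies not P) implies P) implies (P or not P) (namely u0, u1) also forces not P and (P or not P).
Since the root u0 forces (((P implies not P) implies P) implies (P or not P)) implies (not P and (P or not P)) and forcing is persistent (monotone upward), every world forces it.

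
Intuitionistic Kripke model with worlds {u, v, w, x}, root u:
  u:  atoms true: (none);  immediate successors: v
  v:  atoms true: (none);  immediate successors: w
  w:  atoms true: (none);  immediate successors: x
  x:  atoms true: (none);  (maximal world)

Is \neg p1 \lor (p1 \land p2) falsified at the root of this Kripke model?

u \Vdash \neg p1 \lor (p1 \land p2) via the disjunct \neg p1.
So the root u forces \neg p1 \lor (p1 \land p2); the model is not a countermodel.

No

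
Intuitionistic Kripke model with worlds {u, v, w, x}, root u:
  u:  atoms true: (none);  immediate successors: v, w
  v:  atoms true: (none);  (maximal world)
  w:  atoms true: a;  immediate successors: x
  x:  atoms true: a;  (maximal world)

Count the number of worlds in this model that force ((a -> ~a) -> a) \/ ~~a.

u: does not force it — u ||-/- ((a -> ~a) -> a) \/ ~~a: neither disjunct is forced at u.
v: does not force it — v ||-/- ((a -> ~a) -> a) \/ ~~a: neither disjunct is forced at v.
w: forces it.
x: forces it.
Worlds forcing the formula: {w, x}.

2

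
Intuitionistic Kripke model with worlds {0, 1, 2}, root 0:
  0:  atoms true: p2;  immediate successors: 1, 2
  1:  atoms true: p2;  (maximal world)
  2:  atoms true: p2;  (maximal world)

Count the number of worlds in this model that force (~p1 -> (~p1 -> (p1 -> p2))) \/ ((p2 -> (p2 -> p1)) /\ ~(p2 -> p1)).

3

0: forces it.
1: forces it.
2: forces it.
Worlds forcing the formula: {0, 1, 2}.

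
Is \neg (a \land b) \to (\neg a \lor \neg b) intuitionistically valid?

This is the constructively invalid direction of De Morgan's law for conjunction, which is not intuitionistically valid.
A Kripke countermodel: worlds w0, w1, w2; order generated by w0 \le w1, w0 \le w2; atoms true at each world — w0:{}; w1:{a}; w2:{b}.
w0 \nVdash \neg (a \land b) \to (\neg a \lor \neg b): already at w0 itself, w0 \Vdash \neg (a \land b) but w0 \nVdash \neg a \lor \neg b.
w0 \nVdash \neg a \lor \neg b: neither disjunct is forced at w0.
w0 \nVdash \neg a since w1 is accessible from w0 and w1 \Vdash a.
So the root w0 does not force the formula.

No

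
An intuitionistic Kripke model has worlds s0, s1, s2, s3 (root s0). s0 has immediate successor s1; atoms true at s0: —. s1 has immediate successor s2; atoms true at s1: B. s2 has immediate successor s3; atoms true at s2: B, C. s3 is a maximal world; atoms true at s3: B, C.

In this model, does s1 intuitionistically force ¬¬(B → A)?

No

s1 ⊮ ¬¬(B → A) since s1 is accessible from s1 and s1 ⊩ ¬(B → A).
s1 ⊩ ¬(B → A): no world accessible from s1 forces B → A.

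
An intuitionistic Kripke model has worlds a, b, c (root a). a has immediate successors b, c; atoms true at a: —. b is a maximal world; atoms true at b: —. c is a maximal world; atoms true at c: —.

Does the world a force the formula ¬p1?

a ⊩ ¬p1: no world accessible from a forces p1.

Yes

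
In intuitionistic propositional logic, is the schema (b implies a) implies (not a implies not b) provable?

This is the forward direction of contraposition, which is intuitionistically derivable.
Assume b implies a and not a. If b held then a would follow, contradicting not a; so not b.

Yes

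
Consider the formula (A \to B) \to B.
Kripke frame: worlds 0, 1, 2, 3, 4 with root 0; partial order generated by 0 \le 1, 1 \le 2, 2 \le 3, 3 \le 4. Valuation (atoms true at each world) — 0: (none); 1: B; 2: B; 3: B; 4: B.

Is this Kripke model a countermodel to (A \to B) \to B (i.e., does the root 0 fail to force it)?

Yes

0 \nVdash (A \to B) \to B: already at 0 itself, 0 \Vdash A \to B but 0 \nVdash B.
0 lacks atom B, so 0 \nVdash B.
So the root 0 does not force (A \to B) \to B; the model is a countermodel.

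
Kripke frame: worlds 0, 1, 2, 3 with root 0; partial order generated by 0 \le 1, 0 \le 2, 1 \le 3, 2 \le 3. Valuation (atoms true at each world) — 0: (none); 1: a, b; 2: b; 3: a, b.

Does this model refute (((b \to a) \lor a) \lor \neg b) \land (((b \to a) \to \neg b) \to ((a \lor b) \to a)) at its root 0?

Yes

0 \nVdash (((b \to a) \lor a) \lor \neg b) \land (((b \to a) \to \neg b) \to ((a \lor b) \to a)) since 0 fails ((b \to a) \lor a) \lor \neg b.
So the root 0 does not force (((b \to a) \lor a) \lor \neg b) \land (((b \to a) \to \neg b) \to ((a \lor b) \to a)); the model is a countermodel.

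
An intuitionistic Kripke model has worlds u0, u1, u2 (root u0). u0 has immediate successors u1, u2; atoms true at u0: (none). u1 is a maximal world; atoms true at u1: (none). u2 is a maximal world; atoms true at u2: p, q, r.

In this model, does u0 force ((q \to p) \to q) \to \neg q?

u0 \nVdash ((q \to p) \to q) \to \neg q: at the accessible world u2, u2 \Vdash (q \to p) \to q but u2 \nVdash \neg q.
u2 \nVdash \neg q since u2 is accessible from u2 and u2 \Vdash q.

No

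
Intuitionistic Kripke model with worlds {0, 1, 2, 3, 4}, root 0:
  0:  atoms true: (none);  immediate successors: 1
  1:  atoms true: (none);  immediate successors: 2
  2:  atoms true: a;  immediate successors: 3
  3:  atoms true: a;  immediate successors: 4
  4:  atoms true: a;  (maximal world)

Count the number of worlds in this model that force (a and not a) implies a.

0: forces it.
1: forces it.
2: forces it.
3: forces it.
4: forces it.
Worlds forcing the formula: {0, 1, 2, 3, 4}.

5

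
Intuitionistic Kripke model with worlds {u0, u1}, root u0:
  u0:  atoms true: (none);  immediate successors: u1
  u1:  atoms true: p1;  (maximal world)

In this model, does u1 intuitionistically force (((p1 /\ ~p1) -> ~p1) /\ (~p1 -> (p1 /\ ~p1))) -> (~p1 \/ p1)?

Yes

u1 ||- (((p1 /\ ~p1) -> ~p1) /\ (~p1 -> (p1 /\ ~p1))) -> (~p1 \/ p1): every world accessible from u1 that forces ((p1 /\ ~p1) -> ~p1) /\ (~p1 -> (p1 /\ ~p1)) (namely u1) also forces ~p1 \/ p1.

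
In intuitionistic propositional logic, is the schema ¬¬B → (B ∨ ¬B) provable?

No

This is a variant of double-negation elimination (deriving excluded middle from double negation), which is not intuitionistically valid.
A Kripke countermodel: worlds s0, s1; order generated by s0 ≤ s1; atoms true at each world — s0:{}; s1:{B}.
s0 ⊮ ¬¬B → (B ∨ ¬B): already at s0 itself, s0 ⊩ ¬¬B but s0 ⊮ B ∨ ¬B.
s0 ⊮ B ∨ ¬B: neither disjunct is forced at s0.
s0 lacks atom B, so s0 ⊮ B.
So the root s0 does not force the formula.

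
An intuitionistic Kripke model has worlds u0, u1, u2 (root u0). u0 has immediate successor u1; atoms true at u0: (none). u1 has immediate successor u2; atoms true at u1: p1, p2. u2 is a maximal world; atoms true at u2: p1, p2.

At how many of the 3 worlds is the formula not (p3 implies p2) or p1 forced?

2

u0: does not force it — u0 does not force not (p3 implies p2) or p1: neither disjunct is forced at u0.
u1: forces it.
u2: forces it.
Worlds forcing the formula: {u1, u2}.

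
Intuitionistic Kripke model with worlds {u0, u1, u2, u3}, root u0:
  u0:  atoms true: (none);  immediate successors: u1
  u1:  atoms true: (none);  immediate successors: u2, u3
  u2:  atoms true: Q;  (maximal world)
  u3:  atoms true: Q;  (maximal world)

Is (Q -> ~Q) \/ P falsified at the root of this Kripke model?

u0 ||-/- (Q -> ~Q) \/ P: neither disjunct is forced at u0.
u0 ||-/- Q -> ~Q: at the accessible world u2, u2 ||- Q but u2 ||-/- ~Q.
u2 ||-/- ~Q since u2 is accessible from u2 and u2 ||- Q.
So the root u0 does not force (Q -> ~Q) \/ P; the model is a countermodel.

Yes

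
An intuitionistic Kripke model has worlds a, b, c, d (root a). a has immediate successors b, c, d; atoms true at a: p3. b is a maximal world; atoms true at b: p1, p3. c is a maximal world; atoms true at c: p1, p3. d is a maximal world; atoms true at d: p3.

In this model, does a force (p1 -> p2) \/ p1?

a ||-/- (p1 -> p2) \/ p1: neither disjunct is forced at a.
a ||-/- p1 -> p2: at the accessible world b, b ||- p1 but b ||-/- p2.
b lacks atom p2, so b ||-/- p2.

No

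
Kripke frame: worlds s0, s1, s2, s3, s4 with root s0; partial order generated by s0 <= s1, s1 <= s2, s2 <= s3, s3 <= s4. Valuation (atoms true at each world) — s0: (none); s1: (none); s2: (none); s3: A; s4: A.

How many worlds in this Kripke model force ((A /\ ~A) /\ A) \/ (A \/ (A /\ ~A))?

s0: does not force it — s0 ||-/- ((A /\ ~A) /\ A) \/ (A \/ (A /\ ~A)): neither disjunct is forced at s0.
s1: does not force it — s1 ||-/- ((A /\ ~A) /\ A) \/ (A \/ (A /\ ~A)): neither disjunct is forced at s1.
s2: does not force it.
s3: forces it.
s4: forces it.
Worlds forcing the formula: {s3, s4}.

2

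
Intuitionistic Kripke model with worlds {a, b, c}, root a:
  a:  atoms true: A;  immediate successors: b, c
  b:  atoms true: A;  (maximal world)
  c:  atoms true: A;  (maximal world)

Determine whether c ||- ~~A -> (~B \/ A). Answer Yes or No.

Yes

c ||- ~~A -> (~B \/ A): every world accessible from c that forces ~~A (namely c) also forces ~B \/ A.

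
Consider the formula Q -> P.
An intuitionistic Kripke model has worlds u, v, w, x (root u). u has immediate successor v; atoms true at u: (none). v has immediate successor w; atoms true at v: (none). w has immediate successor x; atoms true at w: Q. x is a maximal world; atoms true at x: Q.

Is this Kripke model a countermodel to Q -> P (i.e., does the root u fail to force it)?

u ||-/- Q -> P: at the accessible world w, w ||- Q but w ||-/- P.
w lacks atom P, so w ||-/- P.
So the root u does not force Q -> P; the model is a countermodel.

Yes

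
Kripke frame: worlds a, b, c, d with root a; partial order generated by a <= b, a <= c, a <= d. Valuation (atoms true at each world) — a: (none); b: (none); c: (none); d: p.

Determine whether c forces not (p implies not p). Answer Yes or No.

c does not force not (p implies not p) since c is accessible from c and c forces p implies not p.
c forces p implies not p vacuously: no world accessible from c forces the antecedent p.

No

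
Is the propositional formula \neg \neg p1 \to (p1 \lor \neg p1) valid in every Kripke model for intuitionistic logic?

This is a variant of double-negation elimination (deriving excluded middle from double negation), which is not intuitionistically valid.
A Kripke countermodel: worlds 0, 1; order generated by 0 \le 1; atoms true at each world — 0:{}; 1:{p1}.
0 \nVdash \neg \neg p1 \to (p1 \lor \neg p1): already at 0 itself, 0 \Vdash \neg \neg p1 but 0 \nVdash p1 \lor \neg p1.
0 \nVdash p1 \lor \neg p1: neither disjunct is forced at 0.
0 lacks atom p1, so 0 \nVdash p1.
So the root 0 does not force the formula.

No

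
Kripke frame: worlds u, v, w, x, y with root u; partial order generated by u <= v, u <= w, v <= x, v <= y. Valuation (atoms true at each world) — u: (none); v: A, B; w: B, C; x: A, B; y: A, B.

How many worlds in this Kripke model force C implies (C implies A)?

u: does not force it — u does not force C implies (C implies A): at the accessible world w, w forces C but w does not force C implies A.
v: forces it.
w: does not force it — w does not force C implies (C implies A): already at w itself, w forces C but w does not force C implies A.
x: forces it.
y: forces it.
Worlds forcing the formula: {v, x, y}.

3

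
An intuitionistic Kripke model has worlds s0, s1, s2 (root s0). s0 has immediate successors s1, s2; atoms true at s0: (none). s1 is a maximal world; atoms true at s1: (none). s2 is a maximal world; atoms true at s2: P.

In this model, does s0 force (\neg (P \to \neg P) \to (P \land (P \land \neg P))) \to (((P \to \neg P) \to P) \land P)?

No

s0 \nVdash (\neg (P \to \neg P) \to (P \land (P \land \neg P))) \to (((P \to \neg P) \to P) \land P): at the accessible world s1, s1 \Vdash \neg (P \to \neg P) \to (P \land (P \land \neg P)) but s1 \nVdash ((P \to \neg P) \to P) \land P.
s1 \nVdash ((P \to \neg P) \to P) \land P since s1 fails (P \to \neg P) \to P.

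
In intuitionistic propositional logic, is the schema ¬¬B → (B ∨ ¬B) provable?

This is a variant of double-negation elimination (deriving excluded middle from double negation), which is not intuitionistically valid.
A Kripke countermodel: worlds w0, w1; order generated by w0 ≤ w1; atoms true at each world — w0:{}; w1:{B}.
w0 ⊮ ¬¬B → (B ∨ ¬B): already at w0 itself, w0 ⊩ ¬¬B but w0 ⊮ B ∨ ¬B.
w0 ⊮ B ∨ ¬B: neither disjunct is forced at w0.
w0 lacks atom B, so w0 ⊮ B.
So the root w0 does not force the formula.

No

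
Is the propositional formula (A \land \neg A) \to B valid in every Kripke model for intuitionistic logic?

Yes

This is an instance of ex falso quodlibet, which is intuitionistically derivable.
No world can force both A and \neg A, so the antecedent A \land \neg A is never forced and the implication holds vacuously at every world.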